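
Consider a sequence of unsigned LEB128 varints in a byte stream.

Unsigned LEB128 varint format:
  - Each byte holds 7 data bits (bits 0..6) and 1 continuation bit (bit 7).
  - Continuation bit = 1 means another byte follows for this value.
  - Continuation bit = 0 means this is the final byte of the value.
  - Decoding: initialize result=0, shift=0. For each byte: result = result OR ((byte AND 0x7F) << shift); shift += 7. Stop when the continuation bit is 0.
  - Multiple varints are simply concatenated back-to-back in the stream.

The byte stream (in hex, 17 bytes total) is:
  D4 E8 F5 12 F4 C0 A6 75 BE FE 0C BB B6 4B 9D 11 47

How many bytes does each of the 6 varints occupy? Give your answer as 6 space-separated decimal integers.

  byte[0]=0xD4 cont=1 payload=0x54=84: acc |= 84<<0 -> acc=84 shift=7
  byte[1]=0xE8 cont=1 payload=0x68=104: acc |= 104<<7 -> acc=13396 shift=14
  byte[2]=0xF5 cont=1 payload=0x75=117: acc |= 117<<14 -> acc=1930324 shift=21
  byte[3]=0x12 cont=0 payload=0x12=18: acc |= 18<<21 -> acc=39679060 shift=28 [end]
Varint 1: bytes[0:4] = D4 E8 F5 12 -> value 39679060 (4 byte(s))
  byte[4]=0xF4 cont=1 payload=0x74=116: acc |= 116<<0 -> acc=116 shift=7
  byte[5]=0xC0 cont=1 payload=0x40=64: acc |= 64<<7 -> acc=8308 shift=14
  byte[6]=0xA6 cont=1 payload=0x26=38: acc |= 38<<14 -> acc=630900 shift=21
  byte[7]=0x75 cont=0 payload=0x75=117: acc |= 117<<21 -> acc=245997684 shift=28 [end]
Varint 2: bytes[4:8] = F4 C0 A6 75 -> value 245997684 (4 byte(s))
  byte[8]=0xBE cont=1 payload=0x3E=62: acc |= 62<<0 -> acc=62 shift=7
  byte[9]=0xFE cont=1 payload=0x7E=126: acc |= 126<<7 -> acc=16190 shift=14
  byte[10]=0x0C cont=0 payload=0x0C=12: acc |= 12<<14 -> acc=212798 shift=21 [end]
Varint 3: bytes[8:11] = BE FE 0C -> value 212798 (3 byte(s))
  byte[11]=0xBB cont=1 payload=0x3B=59: acc |= 59<<0 -> acc=59 shift=7
  byte[12]=0xB6 cont=1 payload=0x36=54: acc |= 54<<7 -> acc=6971 shift=14
  byte[13]=0x4B cont=0 payload=0x4B=75: acc |= 75<<14 -> acc=1235771 shift=21 [end]
Varint 4: bytes[11:14] = BB B6 4B -> value 1235771 (3 byte(s))
  byte[14]=0x9D cont=1 payload=0x1D=29: acc |= 29<<0 -> acc=29 shift=7
  byte[15]=0x11 cont=0 payload=0x11=17: acc |= 17<<7 -> acc=2205 shift=14 [end]
Varint 5: bytes[14:16] = 9D 11 -> value 2205 (2 byte(s))
  byte[16]=0x47 cont=0 payload=0x47=71: acc |= 71<<0 -> acc=71 shift=7 [end]
Varint 6: bytes[16:17] = 47 -> value 71 (1 byte(s))

Answer: 4 4 3 3 2 1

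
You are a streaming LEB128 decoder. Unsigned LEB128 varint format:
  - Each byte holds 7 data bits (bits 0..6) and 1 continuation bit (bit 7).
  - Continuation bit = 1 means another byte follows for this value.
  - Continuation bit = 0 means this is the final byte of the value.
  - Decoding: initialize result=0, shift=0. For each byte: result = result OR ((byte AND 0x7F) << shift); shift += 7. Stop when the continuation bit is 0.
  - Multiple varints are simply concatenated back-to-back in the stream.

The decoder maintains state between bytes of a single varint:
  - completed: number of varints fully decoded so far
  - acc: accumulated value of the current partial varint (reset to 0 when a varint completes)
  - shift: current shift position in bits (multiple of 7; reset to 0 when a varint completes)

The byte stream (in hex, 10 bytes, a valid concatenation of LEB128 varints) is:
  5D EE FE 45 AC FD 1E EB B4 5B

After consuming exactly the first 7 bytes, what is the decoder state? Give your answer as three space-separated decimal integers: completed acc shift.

Answer: 3 0 0

Derivation:
byte[0]=0x5D cont=0 payload=0x5D: varint #1 complete (value=93); reset -> completed=1 acc=0 shift=0
byte[1]=0xEE cont=1 payload=0x6E: acc |= 110<<0 -> completed=1 acc=110 shift=7
byte[2]=0xFE cont=1 payload=0x7E: acc |= 126<<7 -> completed=1 acc=16238 shift=14
byte[3]=0x45 cont=0 payload=0x45: varint #2 complete (value=1146734); reset -> completed=2 acc=0 shift=0
byte[4]=0xAC cont=1 payload=0x2C: acc |= 44<<0 -> completed=2 acc=44 shift=7
byte[5]=0xFD cont=1 payload=0x7D: acc |= 125<<7 -> completed=2 acc=16044 shift=14
byte[6]=0x1E cont=0 payload=0x1E: varint #3 complete (value=507564); reset -> completed=3 acc=0 shift=0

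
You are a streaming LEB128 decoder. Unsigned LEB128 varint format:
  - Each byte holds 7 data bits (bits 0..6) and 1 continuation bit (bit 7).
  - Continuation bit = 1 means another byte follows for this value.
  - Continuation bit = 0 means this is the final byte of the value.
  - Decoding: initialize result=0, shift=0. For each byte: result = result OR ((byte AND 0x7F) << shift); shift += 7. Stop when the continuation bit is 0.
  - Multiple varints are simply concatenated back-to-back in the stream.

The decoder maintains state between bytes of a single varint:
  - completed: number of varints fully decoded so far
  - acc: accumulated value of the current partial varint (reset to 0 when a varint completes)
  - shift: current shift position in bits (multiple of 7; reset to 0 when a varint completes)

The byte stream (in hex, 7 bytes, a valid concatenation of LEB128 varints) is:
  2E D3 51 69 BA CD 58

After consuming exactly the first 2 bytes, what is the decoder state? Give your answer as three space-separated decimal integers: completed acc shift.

Answer: 1 83 7

Derivation:
byte[0]=0x2E cont=0 payload=0x2E: varint #1 complete (value=46); reset -> completed=1 acc=0 shift=0
byte[1]=0xD3 cont=1 payload=0x53: acc |= 83<<0 -> completed=1 acc=83 shift=7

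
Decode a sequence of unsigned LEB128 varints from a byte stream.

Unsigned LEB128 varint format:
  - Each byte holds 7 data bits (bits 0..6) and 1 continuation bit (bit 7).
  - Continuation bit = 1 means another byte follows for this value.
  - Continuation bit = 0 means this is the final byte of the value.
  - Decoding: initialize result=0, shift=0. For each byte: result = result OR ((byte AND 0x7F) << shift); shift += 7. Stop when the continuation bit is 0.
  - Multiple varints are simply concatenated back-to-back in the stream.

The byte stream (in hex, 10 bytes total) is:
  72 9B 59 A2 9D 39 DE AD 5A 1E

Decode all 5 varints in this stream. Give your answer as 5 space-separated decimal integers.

Answer: 114 11419 937634 1480414 30

Derivation:
  byte[0]=0x72 cont=0 payload=0x72=114: acc |= 114<<0 -> acc=114 shift=7 [end]
Varint 1: bytes[0:1] = 72 -> value 114 (1 byte(s))
  byte[1]=0x9B cont=1 payload=0x1B=27: acc |= 27<<0 -> acc=27 shift=7
  byte[2]=0x59 cont=0 payload=0x59=89: acc |= 89<<7 -> acc=11419 shift=14 [end]
Varint 2: bytes[1:3] = 9B 59 -> value 11419 (2 byte(s))
  byte[3]=0xA2 cont=1 payload=0x22=34: acc |= 34<<0 -> acc=34 shift=7
  byte[4]=0x9D cont=1 payload=0x1D=29: acc |= 29<<7 -> acc=3746 shift=14
  byte[5]=0x39 cont=0 payload=0x39=57: acc |= 57<<14 -> acc=937634 shift=21 [end]
Varint 3: bytes[3:6] = A2 9D 39 -> value 937634 (3 byte(s))
  byte[6]=0xDE cont=1 payload=0x5E=94: acc |= 94<<0 -> acc=94 shift=7
  byte[7]=0xAD cont=1 payload=0x2D=45: acc |= 45<<7 -> acc=5854 shift=14
  byte[8]=0x5A cont=0 payload=0x5A=90: acc |= 90<<14 -> acc=1480414 shift=21 [end]
Varint 4: bytes[6:9] = DE AD 5A -> value 1480414 (3 byte(s))
  byte[9]=0x1E cont=0 payload=0x1E=30: acc |= 30<<0 -> acc=30 shift=7 [end]
Varint 5: bytes[9:10] = 1E -> value 30 (1 byte(s))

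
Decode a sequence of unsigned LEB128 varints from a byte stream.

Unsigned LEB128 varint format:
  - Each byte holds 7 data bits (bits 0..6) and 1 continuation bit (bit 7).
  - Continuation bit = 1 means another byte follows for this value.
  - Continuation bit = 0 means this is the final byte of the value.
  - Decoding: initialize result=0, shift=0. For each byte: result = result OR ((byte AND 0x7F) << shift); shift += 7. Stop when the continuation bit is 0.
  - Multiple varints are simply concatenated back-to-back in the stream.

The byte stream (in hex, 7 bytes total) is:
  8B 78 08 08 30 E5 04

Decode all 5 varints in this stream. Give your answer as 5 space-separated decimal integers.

Answer: 15371 8 8 48 613

Derivation:
  byte[0]=0x8B cont=1 payload=0x0B=11: acc |= 11<<0 -> acc=11 shift=7
  byte[1]=0x78 cont=0 payload=0x78=120: acc |= 120<<7 -> acc=15371 shift=14 [end]
Varint 1: bytes[0:2] = 8B 78 -> value 15371 (2 byte(s))
  byte[2]=0x08 cont=0 payload=0x08=8: acc |= 8<<0 -> acc=8 shift=7 [end]
Varint 2: bytes[2:3] = 08 -> value 8 (1 byte(s))
  byte[3]=0x08 cont=0 payload=0x08=8: acc |= 8<<0 -> acc=8 shift=7 [end]
Varint 3: bytes[3:4] = 08 -> value 8 (1 byte(s))
  byte[4]=0x30 cont=0 payload=0x30=48: acc |= 48<<0 -> acc=48 shift=7 [end]
Varint 4: bytes[4:5] = 30 -> value 48 (1 byte(s))
  byte[5]=0xE5 cont=1 payload=0x65=101: acc |= 101<<0 -> acc=101 shift=7
  byte[6]=0x04 cont=0 payload=0x04=4: acc |= 4<<7 -> acc=613 shift=14 [end]
Varint 5: bytes[5:7] = E5 04 -> value 613 (2 byte(s))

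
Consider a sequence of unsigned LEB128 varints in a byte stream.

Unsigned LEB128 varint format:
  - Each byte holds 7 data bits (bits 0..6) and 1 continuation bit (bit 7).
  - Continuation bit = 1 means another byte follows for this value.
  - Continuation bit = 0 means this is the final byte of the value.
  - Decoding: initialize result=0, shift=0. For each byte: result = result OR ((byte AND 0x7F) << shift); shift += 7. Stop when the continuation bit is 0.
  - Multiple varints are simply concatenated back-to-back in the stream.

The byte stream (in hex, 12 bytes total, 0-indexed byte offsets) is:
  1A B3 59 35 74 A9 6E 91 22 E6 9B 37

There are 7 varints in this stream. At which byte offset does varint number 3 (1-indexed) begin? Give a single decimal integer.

Answer: 3

Derivation:
  byte[0]=0x1A cont=0 payload=0x1A=26: acc |= 26<<0 -> acc=26 shift=7 [end]
Varint 1: bytes[0:1] = 1A -> value 26 (1 byte(s))
  byte[1]=0xB3 cont=1 payload=0x33=51: acc |= 51<<0 -> acc=51 shift=7
  byte[2]=0x59 cont=0 payload=0x59=89: acc |= 89<<7 -> acc=11443 shift=14 [end]
Varint 2: bytes[1:3] = B3 59 -> value 11443 (2 byte(s))
  byte[3]=0x35 cont=0 payload=0x35=53: acc |= 53<<0 -> acc=53 shift=7 [end]
Varint 3: bytes[3:4] = 35 -> value 53 (1 byte(s))
  byte[4]=0x74 cont=0 payload=0x74=116: acc |= 116<<0 -> acc=116 shift=7 [end]
Varint 4: bytes[4:5] = 74 -> value 116 (1 byte(s))
  byte[5]=0xA9 cont=1 payload=0x29=41: acc |= 41<<0 -> acc=41 shift=7
  byte[6]=0x6E cont=0 payload=0x6E=110: acc |= 110<<7 -> acc=14121 shift=14 [end]
Varint 5: bytes[5:7] = A9 6E -> value 14121 (2 byte(s))
  byte[7]=0x91 cont=1 payload=0x11=17: acc |= 17<<0 -> acc=17 shift=7
  byte[8]=0x22 cont=0 payload=0x22=34: acc |= 34<<7 -> acc=4369 shift=14 [end]
Varint 6: bytes[7:9] = 91 22 -> value 4369 (2 byte(s))
  byte[9]=0xE6 cont=1 payload=0x66=102: acc |= 102<<0 -> acc=102 shift=7
  byte[10]=0x9B cont=1 payload=0x1B=27: acc |= 27<<7 -> acc=3558 shift=14
  byte[11]=0x37 cont=0 payload=0x37=55: acc |= 55<<14 -> acc=904678 shift=21 [end]
Varint 7: bytes[9:12] = E6 9B 37 -> value 904678 (3 byte(s))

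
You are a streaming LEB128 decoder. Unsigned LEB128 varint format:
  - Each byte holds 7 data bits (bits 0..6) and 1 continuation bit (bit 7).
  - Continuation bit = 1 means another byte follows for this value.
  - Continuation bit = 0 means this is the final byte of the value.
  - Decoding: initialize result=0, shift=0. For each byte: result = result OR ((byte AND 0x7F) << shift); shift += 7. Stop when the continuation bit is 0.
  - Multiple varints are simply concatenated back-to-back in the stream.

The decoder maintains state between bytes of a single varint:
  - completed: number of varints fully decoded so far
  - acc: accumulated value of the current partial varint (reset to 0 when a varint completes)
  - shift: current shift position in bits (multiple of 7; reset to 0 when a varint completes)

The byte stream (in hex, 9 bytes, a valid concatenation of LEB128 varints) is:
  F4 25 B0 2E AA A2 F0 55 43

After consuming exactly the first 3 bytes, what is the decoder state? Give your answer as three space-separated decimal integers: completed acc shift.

byte[0]=0xF4 cont=1 payload=0x74: acc |= 116<<0 -> completed=0 acc=116 shift=7
byte[1]=0x25 cont=0 payload=0x25: varint #1 complete (value=4852); reset -> completed=1 acc=0 shift=0
byte[2]=0xB0 cont=1 payload=0x30: acc |= 48<<0 -> completed=1 acc=48 shift=7

Answer: 1 48 7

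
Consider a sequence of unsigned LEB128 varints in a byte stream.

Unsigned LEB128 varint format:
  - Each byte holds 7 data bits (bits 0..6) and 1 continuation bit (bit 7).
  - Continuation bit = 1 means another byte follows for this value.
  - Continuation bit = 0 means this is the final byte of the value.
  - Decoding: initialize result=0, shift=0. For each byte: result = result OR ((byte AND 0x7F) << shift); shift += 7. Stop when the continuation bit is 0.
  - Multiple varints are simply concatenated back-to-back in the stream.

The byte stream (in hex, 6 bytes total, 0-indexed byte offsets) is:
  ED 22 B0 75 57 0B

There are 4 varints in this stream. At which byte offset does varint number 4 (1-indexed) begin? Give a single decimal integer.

  byte[0]=0xED cont=1 payload=0x6D=109: acc |= 109<<0 -> acc=109 shift=7
  byte[1]=0x22 cont=0 payload=0x22=34: acc |= 34<<7 -> acc=4461 shift=14 [end]
Varint 1: bytes[0:2] = ED 22 -> value 4461 (2 byte(s))
  byte[2]=0xB0 cont=1 payload=0x30=48: acc |= 48<<0 -> acc=48 shift=7
  byte[3]=0x75 cont=0 payload=0x75=117: acc |= 117<<7 -> acc=15024 shift=14 [end]
Varint 2: bytes[2:4] = B0 75 -> value 15024 (2 byte(s))
  byte[4]=0x57 cont=0 payload=0x57=87: acc |= 87<<0 -> acc=87 shift=7 [end]
Varint 3: bytes[4:5] = 57 -> value 87 (1 byte(s))
  byte[5]=0x0B cont=0 payload=0x0B=11: acc |= 11<<0 -> acc=11 shift=7 [end]
Varint 4: bytes[5:6] = 0B -> value 11 (1 byte(s))

Answer: 5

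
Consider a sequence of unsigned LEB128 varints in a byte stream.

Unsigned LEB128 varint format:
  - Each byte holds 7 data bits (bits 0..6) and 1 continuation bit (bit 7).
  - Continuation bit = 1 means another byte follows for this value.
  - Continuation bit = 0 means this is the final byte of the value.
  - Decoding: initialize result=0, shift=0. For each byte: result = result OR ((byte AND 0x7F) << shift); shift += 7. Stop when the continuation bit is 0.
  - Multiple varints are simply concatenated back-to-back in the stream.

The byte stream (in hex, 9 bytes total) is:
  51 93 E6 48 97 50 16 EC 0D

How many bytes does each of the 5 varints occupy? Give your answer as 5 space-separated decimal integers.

Answer: 1 3 2 1 2

Derivation:
  byte[0]=0x51 cont=0 payload=0x51=81: acc |= 81<<0 -> acc=81 shift=7 [end]
Varint 1: bytes[0:1] = 51 -> value 81 (1 byte(s))
  byte[1]=0x93 cont=1 payload=0x13=19: acc |= 19<<0 -> acc=19 shift=7
  byte[2]=0xE6 cont=1 payload=0x66=102: acc |= 102<<7 -> acc=13075 shift=14
  byte[3]=0x48 cont=0 payload=0x48=72: acc |= 72<<14 -> acc=1192723 shift=21 [end]
Varint 2: bytes[1:4] = 93 E6 48 -> value 1192723 (3 byte(s))
  byte[4]=0x97 cont=1 payload=0x17=23: acc |= 23<<0 -> acc=23 shift=7
  byte[5]=0x50 cont=0 payload=0x50=80: acc |= 80<<7 -> acc=10263 shift=14 [end]
Varint 3: bytes[4:6] = 97 50 -> value 10263 (2 byte(s))
  byte[6]=0x16 cont=0 payload=0x16=22: acc |= 22<<0 -> acc=22 shift=7 [end]
Varint 4: bytes[6:7] = 16 -> value 22 (1 byte(s))
  byte[7]=0xEC cont=1 payload=0x6C=108: acc |= 108<<0 -> acc=108 shift=7
  byte[8]=0x0D cont=0 payload=0x0D=13: acc |= 13<<7 -> acc=1772 shift=14 [end]
Varint 5: bytes[7:9] = EC 0D -> value 1772 (2 byte(s))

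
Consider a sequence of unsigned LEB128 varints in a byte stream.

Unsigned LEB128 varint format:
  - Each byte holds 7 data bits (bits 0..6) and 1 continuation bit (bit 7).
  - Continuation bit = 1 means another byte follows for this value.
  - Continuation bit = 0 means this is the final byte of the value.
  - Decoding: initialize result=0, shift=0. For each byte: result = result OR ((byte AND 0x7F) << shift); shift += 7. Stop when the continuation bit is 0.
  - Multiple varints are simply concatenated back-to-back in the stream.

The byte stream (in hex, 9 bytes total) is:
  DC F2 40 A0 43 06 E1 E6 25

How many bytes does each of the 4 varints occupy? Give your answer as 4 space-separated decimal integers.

  byte[0]=0xDC cont=1 payload=0x5C=92: acc |= 92<<0 -> acc=92 shift=7
  byte[1]=0xF2 cont=1 payload=0x72=114: acc |= 114<<7 -> acc=14684 shift=14
  byte[2]=0x40 cont=0 payload=0x40=64: acc |= 64<<14 -> acc=1063260 shift=21 [end]
Varint 1: bytes[0:3] = DC F2 40 -> value 1063260 (3 byte(s))
  byte[3]=0xA0 cont=1 payload=0x20=32: acc |= 32<<0 -> acc=32 shift=7
  byte[4]=0x43 cont=0 payload=0x43=67: acc |= 67<<7 -> acc=8608 shift=14 [end]
Varint 2: bytes[3:5] = A0 43 -> value 8608 (2 byte(s))
  byte[5]=0x06 cont=0 payload=0x06=6: acc |= 6<<0 -> acc=6 shift=7 [end]
Varint 3: bytes[5:6] = 06 -> value 6 (1 byte(s))
  byte[6]=0xE1 cont=1 payload=0x61=97: acc |= 97<<0 -> acc=97 shift=7
  byte[7]=0xE6 cont=1 payload=0x66=102: acc |= 102<<7 -> acc=13153 shift=14
  byte[8]=0x25 cont=0 payload=0x25=37: acc |= 37<<14 -> acc=619361 shift=21 [end]
Varint 4: bytes[6:9] = E1 E6 25 -> value 619361 (3 byte(s))

Answer: 3 2 1 3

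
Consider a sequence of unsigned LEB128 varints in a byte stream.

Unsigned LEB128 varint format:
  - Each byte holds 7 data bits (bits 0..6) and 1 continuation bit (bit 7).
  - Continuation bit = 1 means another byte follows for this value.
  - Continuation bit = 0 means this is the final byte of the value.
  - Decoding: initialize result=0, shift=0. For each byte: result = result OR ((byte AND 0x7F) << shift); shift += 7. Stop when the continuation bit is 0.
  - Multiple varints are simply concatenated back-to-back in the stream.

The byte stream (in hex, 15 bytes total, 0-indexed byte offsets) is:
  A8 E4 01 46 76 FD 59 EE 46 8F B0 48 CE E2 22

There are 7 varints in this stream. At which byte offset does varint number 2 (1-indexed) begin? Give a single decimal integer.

Answer: 3

Derivation:
  byte[0]=0xA8 cont=1 payload=0x28=40: acc |= 40<<0 -> acc=40 shift=7
  byte[1]=0xE4 cont=1 payload=0x64=100: acc |= 100<<7 -> acc=12840 shift=14
  byte[2]=0x01 cont=0 payload=0x01=1: acc |= 1<<14 -> acc=29224 shift=21 [end]
Varint 1: bytes[0:3] = A8 E4 01 -> value 29224 (3 byte(s))
  byte[3]=0x46 cont=0 payload=0x46=70: acc |= 70<<0 -> acc=70 shift=7 [end]
Varint 2: bytes[3:4] = 46 -> value 70 (1 byte(s))
  byte[4]=0x76 cont=0 payload=0x76=118: acc |= 118<<0 -> acc=118 shift=7 [end]
Varint 3: bytes[4:5] = 76 -> value 118 (1 byte(s))
  byte[5]=0xFD cont=1 payload=0x7D=125: acc |= 125<<0 -> acc=125 shift=7
  byte[6]=0x59 cont=0 payload=0x59=89: acc |= 89<<7 -> acc=11517 shift=14 [end]
Varint 4: bytes[5:7] = FD 59 -> value 11517 (2 byte(s))
  byte[7]=0xEE cont=1 payload=0x6E=110: acc |= 110<<0 -> acc=110 shift=7
  byte[8]=0x46 cont=0 payload=0x46=70: acc |= 70<<7 -> acc=9070 shift=14 [end]
Varint 5: bytes[7:9] = EE 46 -> value 9070 (2 byte(s))
  byte[9]=0x8F cont=1 payload=0x0F=15: acc |= 15<<0 -> acc=15 shift=7
  byte[10]=0xB0 cont=1 payload=0x30=48: acc |= 48<<7 -> acc=6159 shift=14
  byte[11]=0x48 cont=0 payload=0x48=72: acc |= 72<<14 -> acc=1185807 shift=21 [end]
Varint 6: bytes[9:12] = 8F B0 48 -> value 1185807 (3 byte(s))
  byte[12]=0xCE cont=1 payload=0x4E=78: acc |= 78<<0 -> acc=78 shift=7
  byte[13]=0xE2 cont=1 payload=0x62=98: acc |= 98<<7 -> acc=12622 shift=14
  byte[14]=0x22 cont=0 payload=0x22=34: acc |= 34<<14 -> acc=569678 shift=21 [end]
Varint 7: bytes[12:15] = CE E2 22 -> value 569678 (3 byte(s))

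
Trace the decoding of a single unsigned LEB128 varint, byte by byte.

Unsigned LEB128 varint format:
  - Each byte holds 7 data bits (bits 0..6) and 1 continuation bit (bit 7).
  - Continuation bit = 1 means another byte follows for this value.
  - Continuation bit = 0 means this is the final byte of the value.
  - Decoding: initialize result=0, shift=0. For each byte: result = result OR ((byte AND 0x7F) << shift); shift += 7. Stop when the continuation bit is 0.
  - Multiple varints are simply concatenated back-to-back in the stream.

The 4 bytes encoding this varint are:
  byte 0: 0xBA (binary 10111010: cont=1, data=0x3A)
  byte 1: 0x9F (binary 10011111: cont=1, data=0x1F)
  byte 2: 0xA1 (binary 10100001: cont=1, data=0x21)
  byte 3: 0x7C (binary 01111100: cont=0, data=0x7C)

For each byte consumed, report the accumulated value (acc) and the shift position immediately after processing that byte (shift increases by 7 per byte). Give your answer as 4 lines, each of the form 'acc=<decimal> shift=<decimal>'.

Answer: acc=58 shift=7
acc=4026 shift=14
acc=544698 shift=21
acc=260591546 shift=28

Derivation:
byte 0=0xBA: payload=0x3A=58, contrib = 58<<0 = 58; acc -> 58, shift -> 7
byte 1=0x9F: payload=0x1F=31, contrib = 31<<7 = 3968; acc -> 4026, shift -> 14
byte 2=0xA1: payload=0x21=33, contrib = 33<<14 = 540672; acc -> 544698, shift -> 21
byte 3=0x7C: payload=0x7C=124, contrib = 124<<21 = 260046848; acc -> 260591546, shift -> 28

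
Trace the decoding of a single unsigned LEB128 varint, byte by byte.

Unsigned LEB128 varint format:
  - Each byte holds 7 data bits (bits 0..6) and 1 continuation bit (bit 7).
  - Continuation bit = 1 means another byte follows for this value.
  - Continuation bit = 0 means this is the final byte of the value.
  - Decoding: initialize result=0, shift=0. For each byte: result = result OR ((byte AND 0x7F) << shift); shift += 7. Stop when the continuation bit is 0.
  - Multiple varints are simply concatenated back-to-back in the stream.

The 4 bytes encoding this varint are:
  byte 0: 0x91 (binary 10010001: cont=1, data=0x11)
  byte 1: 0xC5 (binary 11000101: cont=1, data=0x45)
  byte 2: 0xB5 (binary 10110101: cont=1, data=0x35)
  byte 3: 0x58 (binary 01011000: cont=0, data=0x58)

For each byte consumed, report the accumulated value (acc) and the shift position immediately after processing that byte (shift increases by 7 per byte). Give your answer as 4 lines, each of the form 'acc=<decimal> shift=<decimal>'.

byte 0=0x91: payload=0x11=17, contrib = 17<<0 = 17; acc -> 17, shift -> 7
byte 1=0xC5: payload=0x45=69, contrib = 69<<7 = 8832; acc -> 8849, shift -> 14
byte 2=0xB5: payload=0x35=53, contrib = 53<<14 = 868352; acc -> 877201, shift -> 21
byte 3=0x58: payload=0x58=88, contrib = 88<<21 = 184549376; acc -> 185426577, shift -> 28

Answer: acc=17 shift=7
acc=8849 shift=14
acc=877201 shift=21
acc=185426577 shift=28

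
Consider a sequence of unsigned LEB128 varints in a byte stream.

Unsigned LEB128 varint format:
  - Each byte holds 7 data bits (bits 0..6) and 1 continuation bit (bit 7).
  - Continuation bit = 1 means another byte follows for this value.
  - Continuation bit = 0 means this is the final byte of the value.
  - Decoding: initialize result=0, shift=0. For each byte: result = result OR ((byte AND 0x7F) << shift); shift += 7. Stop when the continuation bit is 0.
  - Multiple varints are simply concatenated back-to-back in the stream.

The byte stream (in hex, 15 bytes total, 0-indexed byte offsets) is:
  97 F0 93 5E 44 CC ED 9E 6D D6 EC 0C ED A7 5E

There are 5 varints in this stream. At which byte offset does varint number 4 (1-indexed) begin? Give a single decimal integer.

  byte[0]=0x97 cont=1 payload=0x17=23: acc |= 23<<0 -> acc=23 shift=7
  byte[1]=0xF0 cont=1 payload=0x70=112: acc |= 112<<7 -> acc=14359 shift=14
  byte[2]=0x93 cont=1 payload=0x13=19: acc |= 19<<14 -> acc=325655 shift=21
  byte[3]=0x5E cont=0 payload=0x5E=94: acc |= 94<<21 -> acc=197457943 shift=28 [end]
Varint 1: bytes[0:4] = 97 F0 93 5E -> value 197457943 (4 byte(s))
  byte[4]=0x44 cont=0 payload=0x44=68: acc |= 68<<0 -> acc=68 shift=7 [end]
Varint 2: bytes[4:5] = 44 -> value 68 (1 byte(s))
  byte[5]=0xCC cont=1 payload=0x4C=76: acc |= 76<<0 -> acc=76 shift=7
  byte[6]=0xED cont=1 payload=0x6D=109: acc |= 109<<7 -> acc=14028 shift=14
  byte[7]=0x9E cont=1 payload=0x1E=30: acc |= 30<<14 -> acc=505548 shift=21
  byte[8]=0x6D cont=0 payload=0x6D=109: acc |= 109<<21 -> acc=229095116 shift=28 [end]
Varint 3: bytes[5:9] = CC ED 9E 6D -> value 229095116 (4 byte(s))
  byte[9]=0xD6 cont=1 payload=0x56=86: acc |= 86<<0 -> acc=86 shift=7
  byte[10]=0xEC cont=1 payload=0x6C=108: acc |= 108<<7 -> acc=13910 shift=14
  byte[11]=0x0C cont=0 payload=0x0C=12: acc |= 12<<14 -> acc=210518 shift=21 [end]
Varint 4: bytes[9:12] = D6 EC 0C -> value 210518 (3 byte(s))
  byte[12]=0xED cont=1 payload=0x6D=109: acc |= 109<<0 -> acc=109 shift=7
  byte[13]=0xA7 cont=1 payload=0x27=39: acc |= 39<<7 -> acc=5101 shift=14
  byte[14]=0x5E cont=0 payload=0x5E=94: acc |= 94<<14 -> acc=1545197 shift=21 [end]
Varint 5: bytes[12:15] = ED A7 5E -> value 1545197 (3 byte(s))

Answer: 9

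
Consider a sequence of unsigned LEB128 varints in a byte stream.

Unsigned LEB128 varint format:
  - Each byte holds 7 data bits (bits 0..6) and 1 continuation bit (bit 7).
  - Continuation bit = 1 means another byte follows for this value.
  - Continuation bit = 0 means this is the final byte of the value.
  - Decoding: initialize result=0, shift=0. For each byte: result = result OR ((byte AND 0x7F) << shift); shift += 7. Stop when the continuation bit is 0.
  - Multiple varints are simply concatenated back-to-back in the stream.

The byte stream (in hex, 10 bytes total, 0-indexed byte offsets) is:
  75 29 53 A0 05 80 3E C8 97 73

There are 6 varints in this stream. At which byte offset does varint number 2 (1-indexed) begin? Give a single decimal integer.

Answer: 1

Derivation:
  byte[0]=0x75 cont=0 payload=0x75=117: acc |= 117<<0 -> acc=117 shift=7 [end]
Varint 1: bytes[0:1] = 75 -> value 117 (1 byte(s))
  byte[1]=0x29 cont=0 payload=0x29=41: acc |= 41<<0 -> acc=41 shift=7 [end]
Varint 2: bytes[1:2] = 29 -> value 41 (1 byte(s))
  byte[2]=0x53 cont=0 payload=0x53=83: acc |= 83<<0 -> acc=83 shift=7 [end]
Varint 3: bytes[2:3] = 53 -> value 83 (1 byte(s))
  byte[3]=0xA0 cont=1 payload=0x20=32: acc |= 32<<0 -> acc=32 shift=7
  byte[4]=0x05 cont=0 payload=0x05=5: acc |= 5<<7 -> acc=672 shift=14 [end]
Varint 4: bytes[3:5] = A0 05 -> value 672 (2 byte(s))
  byte[5]=0x80 cont=1 payload=0x00=0: acc |= 0<<0 -> acc=0 shift=7
  byte[6]=0x3E cont=0 payload=0x3E=62: acc |= 62<<7 -> acc=7936 shift=14 [end]
Varint 5: bytes[5:7] = 80 3E -> value 7936 (2 byte(s))
  byte[7]=0xC8 cont=1 payload=0x48=72: acc |= 72<<0 -> acc=72 shift=7
  byte[8]=0x97 cont=1 payload=0x17=23: acc |= 23<<7 -> acc=3016 shift=14
  byte[9]=0x73 cont=0 payload=0x73=115: acc |= 115<<14 -> acc=1887176 shift=21 [end]
Varint 6: bytes[7:10] = C8 97 73 -> value 1887176 (3 byte(s))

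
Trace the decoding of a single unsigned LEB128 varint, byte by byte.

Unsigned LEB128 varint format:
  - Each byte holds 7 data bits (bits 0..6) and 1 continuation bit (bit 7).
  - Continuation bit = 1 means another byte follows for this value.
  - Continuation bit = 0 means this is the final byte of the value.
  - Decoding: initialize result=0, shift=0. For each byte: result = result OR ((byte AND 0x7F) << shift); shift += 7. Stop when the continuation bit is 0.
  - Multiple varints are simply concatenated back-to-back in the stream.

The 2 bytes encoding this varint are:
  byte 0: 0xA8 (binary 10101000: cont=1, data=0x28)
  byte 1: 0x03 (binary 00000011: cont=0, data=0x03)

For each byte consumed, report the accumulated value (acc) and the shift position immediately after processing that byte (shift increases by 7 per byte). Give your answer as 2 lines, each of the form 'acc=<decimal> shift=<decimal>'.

Answer: acc=40 shift=7
acc=424 shift=14

Derivation:
byte 0=0xA8: payload=0x28=40, contrib = 40<<0 = 40; acc -> 40, shift -> 7
byte 1=0x03: payload=0x03=3, contrib = 3<<7 = 384; acc -> 424, shift -> 14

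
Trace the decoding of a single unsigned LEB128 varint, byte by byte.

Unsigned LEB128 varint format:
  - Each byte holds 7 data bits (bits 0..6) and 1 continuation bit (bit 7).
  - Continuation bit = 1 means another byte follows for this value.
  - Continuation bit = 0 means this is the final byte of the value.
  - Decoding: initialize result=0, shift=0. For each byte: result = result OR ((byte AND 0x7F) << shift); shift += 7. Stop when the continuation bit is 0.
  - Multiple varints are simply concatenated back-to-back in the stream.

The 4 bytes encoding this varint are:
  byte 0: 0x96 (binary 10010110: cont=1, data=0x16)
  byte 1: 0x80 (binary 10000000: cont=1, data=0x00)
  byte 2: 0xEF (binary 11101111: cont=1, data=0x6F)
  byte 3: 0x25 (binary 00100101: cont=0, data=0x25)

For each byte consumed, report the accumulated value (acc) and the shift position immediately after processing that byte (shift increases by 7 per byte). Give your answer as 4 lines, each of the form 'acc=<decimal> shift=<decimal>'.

byte 0=0x96: payload=0x16=22, contrib = 22<<0 = 22; acc -> 22, shift -> 7
byte 1=0x80: payload=0x00=0, contrib = 0<<7 = 0; acc -> 22, shift -> 14
byte 2=0xEF: payload=0x6F=111, contrib = 111<<14 = 1818624; acc -> 1818646, shift -> 21
byte 3=0x25: payload=0x25=37, contrib = 37<<21 = 77594624; acc -> 79413270, shift -> 28

Answer: acc=22 shift=7
acc=22 shift=14
acc=1818646 shift=21
acc=79413270 shift=28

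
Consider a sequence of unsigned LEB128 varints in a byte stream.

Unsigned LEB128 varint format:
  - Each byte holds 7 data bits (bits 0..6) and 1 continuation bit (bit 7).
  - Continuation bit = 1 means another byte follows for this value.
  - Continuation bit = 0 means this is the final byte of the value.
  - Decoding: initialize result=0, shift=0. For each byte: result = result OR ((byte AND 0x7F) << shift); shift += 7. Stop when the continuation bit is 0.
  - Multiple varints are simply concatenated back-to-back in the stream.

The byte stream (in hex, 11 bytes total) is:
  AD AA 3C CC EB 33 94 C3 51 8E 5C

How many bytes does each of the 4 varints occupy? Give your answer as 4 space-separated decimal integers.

Answer: 3 3 3 2

Derivation:
  byte[0]=0xAD cont=1 payload=0x2D=45: acc |= 45<<0 -> acc=45 shift=7
  byte[1]=0xAA cont=1 payload=0x2A=42: acc |= 42<<7 -> acc=5421 shift=14
  byte[2]=0x3C cont=0 payload=0x3C=60: acc |= 60<<14 -> acc=988461 shift=21 [end]
Varint 1: bytes[0:3] = AD AA 3C -> value 988461 (3 byte(s))
  byte[3]=0xCC cont=1 payload=0x4C=76: acc |= 76<<0 -> acc=76 shift=7
  byte[4]=0xEB cont=1 payload=0x6B=107: acc |= 107<<7 -> acc=13772 shift=14
  byte[5]=0x33 cont=0 payload=0x33=51: acc |= 51<<14 -> acc=849356 shift=21 [end]
Varint 2: bytes[3:6] = CC EB 33 -> value 849356 (3 byte(s))
  byte[6]=0x94 cont=1 payload=0x14=20: acc |= 20<<0 -> acc=20 shift=7
  byte[7]=0xC3 cont=1 payload=0x43=67: acc |= 67<<7 -> acc=8596 shift=14
  byte[8]=0x51 cont=0 payload=0x51=81: acc |= 81<<14 -> acc=1335700 shift=21 [end]
Varint 3: bytes[6:9] = 94 C3 51 -> value 1335700 (3 byte(s))
  byte[9]=0x8E cont=1 payload=0x0E=14: acc |= 14<<0 -> acc=14 shift=7
  byte[10]=0x5C cont=0 payload=0x5C=92: acc |= 92<<7 -> acc=11790 shift=14 [end]
Varint 4: bytes[9:11] = 8E 5C -> value 11790 (2 byte(s))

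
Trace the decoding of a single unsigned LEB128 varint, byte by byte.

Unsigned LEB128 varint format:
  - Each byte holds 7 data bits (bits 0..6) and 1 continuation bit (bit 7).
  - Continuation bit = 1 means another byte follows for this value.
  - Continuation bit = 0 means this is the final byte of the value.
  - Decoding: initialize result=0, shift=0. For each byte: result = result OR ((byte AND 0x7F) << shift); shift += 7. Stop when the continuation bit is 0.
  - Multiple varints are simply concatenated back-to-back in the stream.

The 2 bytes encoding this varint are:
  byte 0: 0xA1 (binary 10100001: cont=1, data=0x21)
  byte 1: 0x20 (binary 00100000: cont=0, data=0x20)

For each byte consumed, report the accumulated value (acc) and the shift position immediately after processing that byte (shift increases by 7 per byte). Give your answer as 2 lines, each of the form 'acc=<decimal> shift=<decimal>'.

Answer: acc=33 shift=7
acc=4129 shift=14

Derivation:
byte 0=0xA1: payload=0x21=33, contrib = 33<<0 = 33; acc -> 33, shift -> 7
byte 1=0x20: payload=0x20=32, contrib = 32<<7 = 4096; acc -> 4129, shift -> 14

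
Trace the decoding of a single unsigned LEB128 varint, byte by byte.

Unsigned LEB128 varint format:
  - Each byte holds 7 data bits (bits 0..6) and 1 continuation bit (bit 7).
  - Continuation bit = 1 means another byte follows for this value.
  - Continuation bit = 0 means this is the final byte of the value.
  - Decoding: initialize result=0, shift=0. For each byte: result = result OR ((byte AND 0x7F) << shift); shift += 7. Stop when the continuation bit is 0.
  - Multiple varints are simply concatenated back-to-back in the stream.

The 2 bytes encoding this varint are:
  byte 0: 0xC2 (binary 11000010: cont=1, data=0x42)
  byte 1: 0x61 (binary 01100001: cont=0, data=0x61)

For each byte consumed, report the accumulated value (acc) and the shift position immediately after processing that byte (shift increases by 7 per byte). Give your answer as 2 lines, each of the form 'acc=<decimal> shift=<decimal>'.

byte 0=0xC2: payload=0x42=66, contrib = 66<<0 = 66; acc -> 66, shift -> 7
byte 1=0x61: payload=0x61=97, contrib = 97<<7 = 12416; acc -> 12482, shift -> 14

Answer: acc=66 shift=7
acc=12482 shift=14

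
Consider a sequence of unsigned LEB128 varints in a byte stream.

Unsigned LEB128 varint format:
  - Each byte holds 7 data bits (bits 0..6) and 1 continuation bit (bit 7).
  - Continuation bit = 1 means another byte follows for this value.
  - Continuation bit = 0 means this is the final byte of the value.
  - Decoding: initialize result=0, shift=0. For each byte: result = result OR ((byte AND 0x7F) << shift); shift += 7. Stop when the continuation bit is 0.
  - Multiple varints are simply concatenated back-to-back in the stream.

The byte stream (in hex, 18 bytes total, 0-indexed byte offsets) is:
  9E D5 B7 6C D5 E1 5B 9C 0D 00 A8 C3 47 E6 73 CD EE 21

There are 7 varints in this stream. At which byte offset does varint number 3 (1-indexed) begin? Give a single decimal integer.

  byte[0]=0x9E cont=1 payload=0x1E=30: acc |= 30<<0 -> acc=30 shift=7
  byte[1]=0xD5 cont=1 payload=0x55=85: acc |= 85<<7 -> acc=10910 shift=14
  byte[2]=0xB7 cont=1 payload=0x37=55: acc |= 55<<14 -> acc=912030 shift=21
  byte[3]=0x6C cont=0 payload=0x6C=108: acc |= 108<<21 -> acc=227404446 shift=28 [end]
Varint 1: bytes[0:4] = 9E D5 B7 6C -> value 227404446 (4 byte(s))
  byte[4]=0xD5 cont=1 payload=0x55=85: acc |= 85<<0 -> acc=85 shift=7
  byte[5]=0xE1 cont=1 payload=0x61=97: acc |= 97<<7 -> acc=12501 shift=14
  byte[6]=0x5B cont=0 payload=0x5B=91: acc |= 91<<14 -> acc=1503445 shift=21 [end]
Varint 2: bytes[4:7] = D5 E1 5B -> value 1503445 (3 byte(s))
  byte[7]=0x9C cont=1 payload=0x1C=28: acc |= 28<<0 -> acc=28 shift=7
  byte[8]=0x0D cont=0 payload=0x0D=13: acc |= 13<<7 -> acc=1692 shift=14 [end]
Varint 3: bytes[7:9] = 9C 0D -> value 1692 (2 byte(s))
  byte[9]=0x00 cont=0 payload=0x00=0: acc |= 0<<0 -> acc=0 shift=7 [end]
Varint 4: bytes[9:10] = 00 -> value 0 (1 byte(s))
  byte[10]=0xA8 cont=1 payload=0x28=40: acc |= 40<<0 -> acc=40 shift=7
  byte[11]=0xC3 cont=1 payload=0x43=67: acc |= 67<<7 -> acc=8616 shift=14
  byte[12]=0x47 cont=0 payload=0x47=71: acc |= 71<<14 -> acc=1171880 shift=21 [end]
Varint 5: bytes[10:13] = A8 C3 47 -> value 1171880 (3 byte(s))
  byte[13]=0xE6 cont=1 payload=0x66=102: acc |= 102<<0 -> acc=102 shift=7
  byte[14]=0x73 cont=0 payload=0x73=115: acc |= 115<<7 -> acc=14822 shift=14 [end]
Varint 6: bytes[13:15] = E6 73 -> value 14822 (2 byte(s))
  byte[15]=0xCD cont=1 payload=0x4D=77: acc |= 77<<0 -> acc=77 shift=7
  byte[16]=0xEE cont=1 payload=0x6E=110: acc |= 110<<7 -> acc=14157 shift=14
  byte[17]=0x21 cont=0 payload=0x21=33: acc |= 33<<14 -> acc=554829 shift=21 [end]
Varint 7: bytes[15:18] = CD EE 21 -> value 554829 (3 byte(s))

Answer: 7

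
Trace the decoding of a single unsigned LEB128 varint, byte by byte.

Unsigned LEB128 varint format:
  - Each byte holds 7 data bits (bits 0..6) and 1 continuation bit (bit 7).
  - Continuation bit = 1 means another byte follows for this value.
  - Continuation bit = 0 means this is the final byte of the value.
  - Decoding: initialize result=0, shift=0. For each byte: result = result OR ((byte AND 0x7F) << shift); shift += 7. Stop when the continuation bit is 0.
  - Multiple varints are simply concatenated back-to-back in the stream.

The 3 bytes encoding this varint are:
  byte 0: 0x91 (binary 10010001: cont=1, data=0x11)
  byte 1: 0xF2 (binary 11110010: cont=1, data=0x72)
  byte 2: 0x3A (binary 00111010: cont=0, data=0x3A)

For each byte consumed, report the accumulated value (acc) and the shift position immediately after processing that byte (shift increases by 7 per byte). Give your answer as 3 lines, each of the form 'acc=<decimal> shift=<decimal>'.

byte 0=0x91: payload=0x11=17, contrib = 17<<0 = 17; acc -> 17, shift -> 7
byte 1=0xF2: payload=0x72=114, contrib = 114<<7 = 14592; acc -> 14609, shift -> 14
byte 2=0x3A: payload=0x3A=58, contrib = 58<<14 = 950272; acc -> 964881, shift -> 21

Answer: acc=17 shift=7
acc=14609 shift=14
acc=964881 shift=21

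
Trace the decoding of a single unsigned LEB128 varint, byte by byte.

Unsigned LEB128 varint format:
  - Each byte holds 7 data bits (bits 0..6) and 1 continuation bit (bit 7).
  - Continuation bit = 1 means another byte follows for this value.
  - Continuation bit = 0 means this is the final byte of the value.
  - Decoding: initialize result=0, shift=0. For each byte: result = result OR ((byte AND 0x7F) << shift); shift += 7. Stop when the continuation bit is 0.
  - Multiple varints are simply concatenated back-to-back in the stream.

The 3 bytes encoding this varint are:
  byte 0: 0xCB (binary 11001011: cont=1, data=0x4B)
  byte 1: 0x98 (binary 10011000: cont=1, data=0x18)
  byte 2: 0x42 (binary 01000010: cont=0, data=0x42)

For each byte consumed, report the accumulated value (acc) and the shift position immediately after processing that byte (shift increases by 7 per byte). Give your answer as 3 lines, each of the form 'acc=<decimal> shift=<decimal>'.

byte 0=0xCB: payload=0x4B=75, contrib = 75<<0 = 75; acc -> 75, shift -> 7
byte 1=0x98: payload=0x18=24, contrib = 24<<7 = 3072; acc -> 3147, shift -> 14
byte 2=0x42: payload=0x42=66, contrib = 66<<14 = 1081344; acc -> 1084491, shift -> 21

Answer: acc=75 shift=7
acc=3147 shift=14
acc=1084491 shift=21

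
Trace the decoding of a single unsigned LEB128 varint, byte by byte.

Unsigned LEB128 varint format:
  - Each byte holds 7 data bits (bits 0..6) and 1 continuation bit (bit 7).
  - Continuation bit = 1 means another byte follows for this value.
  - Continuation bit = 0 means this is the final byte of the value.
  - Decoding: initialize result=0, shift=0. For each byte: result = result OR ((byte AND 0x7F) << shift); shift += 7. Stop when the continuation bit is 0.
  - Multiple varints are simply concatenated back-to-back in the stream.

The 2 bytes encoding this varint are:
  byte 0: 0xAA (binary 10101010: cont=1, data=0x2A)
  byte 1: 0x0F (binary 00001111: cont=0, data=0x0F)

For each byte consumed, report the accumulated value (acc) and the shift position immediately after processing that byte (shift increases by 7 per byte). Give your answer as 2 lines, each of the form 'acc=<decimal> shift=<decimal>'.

Answer: acc=42 shift=7
acc=1962 shift=14

Derivation:
byte 0=0xAA: payload=0x2A=42, contrib = 42<<0 = 42; acc -> 42, shift -> 7
byte 1=0x0F: payload=0x0F=15, contrib = 15<<7 = 1920; acc -> 1962, shift -> 14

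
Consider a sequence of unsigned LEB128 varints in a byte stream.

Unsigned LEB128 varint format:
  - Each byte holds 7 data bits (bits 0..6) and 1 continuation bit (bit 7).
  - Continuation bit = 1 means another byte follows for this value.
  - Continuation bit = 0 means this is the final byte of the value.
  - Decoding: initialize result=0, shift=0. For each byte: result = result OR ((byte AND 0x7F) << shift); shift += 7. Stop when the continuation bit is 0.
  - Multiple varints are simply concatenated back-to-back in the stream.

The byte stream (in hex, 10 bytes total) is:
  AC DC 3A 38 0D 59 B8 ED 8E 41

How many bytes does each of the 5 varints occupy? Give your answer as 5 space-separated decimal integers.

  byte[0]=0xAC cont=1 payload=0x2C=44: acc |= 44<<0 -> acc=44 shift=7
  byte[1]=0xDC cont=1 payload=0x5C=92: acc |= 92<<7 -> acc=11820 shift=14
  byte[2]=0x3A cont=0 payload=0x3A=58: acc |= 58<<14 -> acc=962092 shift=21 [end]
Varint 1: bytes[0:3] = AC DC 3A -> value 962092 (3 byte(s))
  byte[3]=0x38 cont=0 payload=0x38=56: acc |= 56<<0 -> acc=56 shift=7 [end]
Varint 2: bytes[3:4] = 38 -> value 56 (1 byte(s))
  byte[4]=0x0D cont=0 payload=0x0D=13: acc |= 13<<0 -> acc=13 shift=7 [end]
Varint 3: bytes[4:5] = 0D -> value 13 (1 byte(s))
  byte[5]=0x59 cont=0 payload=0x59=89: acc |= 89<<0 -> acc=89 shift=7 [end]
Varint 4: bytes[5:6] = 59 -> value 89 (1 byte(s))
  byte[6]=0xB8 cont=1 payload=0x38=56: acc |= 56<<0 -> acc=56 shift=7
  byte[7]=0xED cont=1 payload=0x6D=109: acc |= 109<<7 -> acc=14008 shift=14
  byte[8]=0x8E cont=1 payload=0x0E=14: acc |= 14<<14 -> acc=243384 shift=21
  byte[9]=0x41 cont=0 payload=0x41=65: acc |= 65<<21 -> acc=136558264 shift=28 [end]
Varint 5: bytes[6:10] = B8 ED 8E 41 -> value 136558264 (4 byte(s))

Answer: 3 1 1 1 4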